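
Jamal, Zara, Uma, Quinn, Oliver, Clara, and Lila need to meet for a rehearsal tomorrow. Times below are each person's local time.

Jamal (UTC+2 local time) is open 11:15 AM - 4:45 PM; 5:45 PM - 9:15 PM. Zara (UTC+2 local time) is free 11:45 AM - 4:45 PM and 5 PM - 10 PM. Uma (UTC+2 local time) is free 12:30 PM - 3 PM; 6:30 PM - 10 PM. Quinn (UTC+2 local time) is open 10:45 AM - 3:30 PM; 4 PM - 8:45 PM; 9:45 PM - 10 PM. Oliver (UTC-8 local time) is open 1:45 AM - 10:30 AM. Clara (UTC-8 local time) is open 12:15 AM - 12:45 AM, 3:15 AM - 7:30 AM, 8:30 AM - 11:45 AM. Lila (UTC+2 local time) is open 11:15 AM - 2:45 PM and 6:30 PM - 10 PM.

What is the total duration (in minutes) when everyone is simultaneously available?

Jamal in UTC: 09:15-14:45, 15:45-19:15 (subtract 2h to convert from UTC+2).
Zara in UTC: 09:45-14:45, 15:00-20:00 (subtract 2h to convert from UTC+2).
Uma in UTC: 10:30-13:00, 16:30-20:00 (subtract 2h to convert from UTC+2).
Quinn in UTC: 08:45-13:30, 14:00-18:45, 19:45-20:00 (subtract 2h to convert from UTC+2).
Oliver in UTC: 09:45-18:30 (add 8h to convert from UTC-8).
Clara in UTC: 08:15-08:45, 11:15-15:30, 16:30-19:45 (add 8h to convert from UTC-8).
Lila in UTC: 09:15-12:45, 16:30-20:00 (subtract 2h to convert from UTC+2).
Jamal ∩ Zara: 09:45-14:45, 15:45-19:15.
Jamal ∩ Zara ∩ Uma: 10:30-13:00, 16:30-19:15.
Jamal ∩ Zara ∩ Uma ∩ Quinn: 10:30-13:00, 16:30-18:45.
Jamal ∩ Zara ∩ Uma ∩ Quinn ∩ Oliver: 10:30-13:00, 16:30-18:30.
Jamal ∩ Zara ∩ Uma ∩ Quinn ∩ Oliver ∩ Clara: 11:15-13:00, 16:30-18:30.
Jamal ∩ Zara ∩ Uma ∩ Quinn ∩ Oliver ∩ Clara ∩ Lila: 11:15-12:45, 16:30-18:30.
Summing the common windows: 90 + 120 = 210 minutes.

210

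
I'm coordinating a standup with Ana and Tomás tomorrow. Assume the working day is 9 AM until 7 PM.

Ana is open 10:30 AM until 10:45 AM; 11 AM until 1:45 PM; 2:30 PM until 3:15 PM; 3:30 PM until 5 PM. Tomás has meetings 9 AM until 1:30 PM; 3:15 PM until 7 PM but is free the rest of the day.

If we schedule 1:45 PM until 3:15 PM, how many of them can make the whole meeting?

Ana free: 10:30-10:45, 11:00-13:45, 14:30-15:15, 15:30-17:00.
Tomás free: 13:30-15:15 (invert busy blocks within the working day).
Tomás can make the full 13:45-15:15 slot — that's 1.

1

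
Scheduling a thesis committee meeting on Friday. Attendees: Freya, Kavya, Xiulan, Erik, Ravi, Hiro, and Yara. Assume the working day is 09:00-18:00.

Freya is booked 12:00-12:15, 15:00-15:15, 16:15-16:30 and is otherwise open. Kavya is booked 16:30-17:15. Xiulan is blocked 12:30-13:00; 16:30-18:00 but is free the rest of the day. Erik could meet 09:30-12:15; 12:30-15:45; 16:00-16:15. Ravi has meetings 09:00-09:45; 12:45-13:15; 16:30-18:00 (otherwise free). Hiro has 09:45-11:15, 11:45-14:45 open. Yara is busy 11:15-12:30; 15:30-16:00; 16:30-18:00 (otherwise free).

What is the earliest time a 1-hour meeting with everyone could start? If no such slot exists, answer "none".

09:45

Freya free: 09:00-12:00, 12:15-15:00, 15:15-16:15, 16:30-18:00 (invert busy blocks within the working day).
Kavya free: 09:00-16:30, 17:15-18:00 (invert busy blocks within the working day).
Xiulan free: 09:00-12:30, 13:00-16:30 (invert busy blocks within the working day).
Erik free: 09:30-12:15, 12:30-15:45, 16:00-16:15.
Ravi free: 09:45-12:45, 13:15-16:30 (invert busy blocks within the working day).
Hiro free: 09:45-11:15, 11:45-14:45.
Yara free: 09:00-11:15, 12:30-15:30, 16:00-16:30 (invert busy blocks within the working day).
Freya ∩ Kavya: 09:00-12:00, 12:15-15:00, 15:15-16:15, 17:15-18:00.
Freya ∩ Kavya ∩ Xiulan: 09:00-12:00, 12:15-12:30, 13:00-15:00, 15:15-16:15.
Freya ∩ Kavya ∩ Xiulan ∩ Erik: 09:30-12:00, 13:00-15:00, 15:15-15:45, 16:00-16:15.
Freya ∩ Kavya ∩ Xiulan ∩ Erik ∩ Ravi: 09:45-12:00, 13:15-15:00, 15:15-15:45, 16:00-16:15.
Freya ∩ Kavya ∩ Xiulan ∩ Erik ∩ Ravi ∩ Hiro: 09:45-11:15, 11:45-12:00, 13:15-14:45.
Freya ∩ Kavya ∩ Xiulan ∩ Erik ∩ Ravi ∩ Hiro ∩ Yara: 09:45-11:15, 13:15-14:45.
The first common window of at least 60 minutes is 09:45-11:15, so the earliest start is 09:45.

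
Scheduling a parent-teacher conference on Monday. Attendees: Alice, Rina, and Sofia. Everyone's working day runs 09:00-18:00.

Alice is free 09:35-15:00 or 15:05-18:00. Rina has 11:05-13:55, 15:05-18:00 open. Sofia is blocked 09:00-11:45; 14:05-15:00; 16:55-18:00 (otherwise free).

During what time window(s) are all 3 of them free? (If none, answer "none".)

11:45-13:55, 15:05-16:55

Alice free: 09:35-15:00, 15:05-18:00.
Rina free: 11:05-13:55, 15:05-18:00.
Sofia free: 11:45-14:05, 15:00-16:55 (invert busy blocks within the working day).
Alice ∩ Rina: 11:05-13:55, 15:05-18:00.
Alice ∩ Rina ∩ Sofia: 11:45-13:55, 15:05-16:55.
So the common availability across everyone is 11:45-13:55, 15:05-16:55.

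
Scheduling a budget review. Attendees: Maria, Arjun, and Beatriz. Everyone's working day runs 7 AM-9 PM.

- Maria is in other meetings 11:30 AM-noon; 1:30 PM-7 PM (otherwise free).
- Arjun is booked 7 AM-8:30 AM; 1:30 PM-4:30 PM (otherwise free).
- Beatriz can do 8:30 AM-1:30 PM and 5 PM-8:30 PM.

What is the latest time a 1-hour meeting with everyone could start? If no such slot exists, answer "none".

19:30

Maria free: 07:00-11:30, 12:00-13:30, 19:00-21:00 (invert busy blocks within the working day).
Arjun free: 08:30-13:30, 16:30-21:00 (invert busy blocks within the working day).
Beatriz free: 08:30-13:30, 17:00-20:30.
Maria ∩ Arjun: 08:30-11:30, 12:00-13:30, 19:00-21:00.
Maria ∩ Arjun ∩ Beatriz: 08:30-11:30, 12:00-13:30, 19:00-20:30.
The last common window of at least 60 minutes is 19:00-20:30; a 60-minute meeting can start as late as 19:30 and still end by 20:30.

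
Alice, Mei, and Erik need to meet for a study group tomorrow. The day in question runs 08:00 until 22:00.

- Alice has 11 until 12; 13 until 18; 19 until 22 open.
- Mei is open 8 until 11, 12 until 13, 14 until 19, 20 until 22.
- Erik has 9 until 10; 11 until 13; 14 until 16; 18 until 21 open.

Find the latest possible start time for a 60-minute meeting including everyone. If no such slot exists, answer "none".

20:00

Alice ∩ Mei: 14:00-18:00, 20:00-22:00.
Alice ∩ Mei ∩ Erik: 14:00-16:00, 20:00-21:00.
The last common window of at least 60 minutes is 20:00-21:00; a 60-minute meeting can start as late as 20:00 and still end by 21:00.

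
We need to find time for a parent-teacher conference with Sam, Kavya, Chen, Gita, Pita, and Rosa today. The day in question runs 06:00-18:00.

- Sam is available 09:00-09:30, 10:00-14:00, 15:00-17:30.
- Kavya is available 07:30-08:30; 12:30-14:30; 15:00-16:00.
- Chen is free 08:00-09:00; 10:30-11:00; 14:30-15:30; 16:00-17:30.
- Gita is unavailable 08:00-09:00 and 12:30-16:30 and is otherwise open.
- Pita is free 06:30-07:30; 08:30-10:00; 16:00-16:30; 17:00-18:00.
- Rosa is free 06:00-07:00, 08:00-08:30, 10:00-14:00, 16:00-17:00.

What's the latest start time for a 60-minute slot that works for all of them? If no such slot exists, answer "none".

Sam free: 09:00-09:30, 10:00-14:00, 15:00-17:30.
Kavya free: 07:30-08:30, 12:30-14:30, 15:00-16:00.
Chen free: 08:00-09:00, 10:30-11:00, 14:30-15:30, 16:00-17:30.
Gita free: 06:00-08:00, 09:00-12:30, 16:30-18:00 (invert busy blocks within the working day).
Pita free: 06:30-07:30, 08:30-10:00, 16:00-16:30, 17:00-18:00.
Rosa free: 06:00-07:00, 08:00-08:30, 10:00-14:00, 16:00-17:00.
Sam ∩ Kavya: 12:30-14:00, 15:00-16:00.
Sam ∩ Kavya ∩ Chen: 15:00-15:30.
Sam ∩ Kavya ∩ Chen ∩ Gita: ∅.
Sam ∩ Kavya ∩ Chen ∩ Gita ∩ Pita: ∅.
Sam ∩ Kavya ∩ Chen ∩ Gita ∩ Pita ∩ Rosa: ∅.
There is no time when everyone is free.
No common window is at least 60 minutes long.

none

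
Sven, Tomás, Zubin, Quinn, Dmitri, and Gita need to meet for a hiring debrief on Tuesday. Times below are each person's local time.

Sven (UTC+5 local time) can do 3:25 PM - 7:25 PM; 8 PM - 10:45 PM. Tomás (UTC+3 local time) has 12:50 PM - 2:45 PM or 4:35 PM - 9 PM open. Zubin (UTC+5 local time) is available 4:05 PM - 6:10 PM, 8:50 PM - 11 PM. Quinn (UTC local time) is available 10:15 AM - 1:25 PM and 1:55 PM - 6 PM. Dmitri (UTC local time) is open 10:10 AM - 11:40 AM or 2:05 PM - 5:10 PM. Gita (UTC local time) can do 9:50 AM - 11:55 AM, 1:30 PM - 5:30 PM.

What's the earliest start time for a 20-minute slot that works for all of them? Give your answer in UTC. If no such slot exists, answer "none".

11:05

Sven in UTC: 10:25-14:25, 15:00-17:45 (subtract 5h to convert from UTC+5).
Tomás in UTC: 09:50-11:45, 13:35-18:00 (subtract 3h to convert from UTC+3).
Zubin in UTC: 11:05-13:10, 15:50-18:00 (subtract 5h to convert from UTC+5).
Quinn in UTC: 10:15-13:25, 13:55-18:00.
Dmitri in UTC: 10:10-11:40, 14:05-17:10.
Gita in UTC: 09:50-11:55, 13:30-17:30.
Sven ∩ Tomás: 10:25-11:45, 13:35-14:25, 15:00-17:45.
Sven ∩ Tomás ∩ Zubin: 11:05-11:45, 15:50-17:45.
Sven ∩ Tomás ∩ Zubin ∩ Quinn: 11:05-11:45, 15:50-17:45.
Sven ∩ Tomás ∩ Zubin ∩ Quinn ∩ Dmitri: 11:05-11:40, 15:50-17:10.
Sven ∩ Tomás ∩ Zubin ∩ Quinn ∩ Dmitri ∩ Gita: 11:05-11:40, 15:50-17:10.
The first common window of at least 20 minutes is 11:05-11:40, so the earliest start is 11:05.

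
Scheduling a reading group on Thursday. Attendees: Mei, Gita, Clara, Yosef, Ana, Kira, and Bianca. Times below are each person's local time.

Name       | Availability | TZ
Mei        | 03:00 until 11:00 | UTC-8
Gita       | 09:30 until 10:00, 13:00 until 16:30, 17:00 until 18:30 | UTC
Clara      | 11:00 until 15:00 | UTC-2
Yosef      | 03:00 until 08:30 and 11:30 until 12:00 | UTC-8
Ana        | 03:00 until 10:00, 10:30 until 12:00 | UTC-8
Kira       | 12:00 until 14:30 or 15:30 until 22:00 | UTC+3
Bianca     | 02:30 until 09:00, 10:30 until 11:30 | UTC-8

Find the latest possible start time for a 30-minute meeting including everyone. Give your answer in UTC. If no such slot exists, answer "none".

16:00

Mei in UTC: 11:00-19:00 (add 8h to convert from UTC-8).
Gita in UTC: 09:30-10:00, 13:00-16:30, 17:00-18:30.
Clara in UTC: 13:00-17:00 (add 2h to convert from UTC-2).
Yosef in UTC: 11:00-16:30, 19:30-20:00 (add 8h to convert from UTC-8).
Ana in UTC: 11:00-18:00, 18:30-20:00 (add 8h to convert from UTC-8).
Kira in UTC: 09:00-11:30, 12:30-19:00 (subtract 3h to convert from UTC+3).
Bianca in UTC: 10:30-17:00, 18:30-19:30 (add 8h to convert from UTC-8).
Mei ∩ Gita: 13:00-16:30, 17:00-18:30.
Mei ∩ Gita ∩ Clara: 13:00-16:30.
Mei ∩ Gita ∩ Clara ∩ Yosef: 13:00-16:30.
Mei ∩ Gita ∩ Clara ∩ Yosef ∩ Ana: 13:00-16:30.
Mei ∩ Gita ∩ Clara ∩ Yosef ∩ Ana ∩ Kira: 13:00-16:30.
Mei ∩ Gita ∩ Clara ∩ Yosef ∩ Ana ∩ Kira ∩ Bianca: 13:00-16:30.
Those are the intersection windows.
The last common window of at least 30 minutes is 13:00-16:30; a 30-minute meeting can start as late as 16:00 and still end by 16:30.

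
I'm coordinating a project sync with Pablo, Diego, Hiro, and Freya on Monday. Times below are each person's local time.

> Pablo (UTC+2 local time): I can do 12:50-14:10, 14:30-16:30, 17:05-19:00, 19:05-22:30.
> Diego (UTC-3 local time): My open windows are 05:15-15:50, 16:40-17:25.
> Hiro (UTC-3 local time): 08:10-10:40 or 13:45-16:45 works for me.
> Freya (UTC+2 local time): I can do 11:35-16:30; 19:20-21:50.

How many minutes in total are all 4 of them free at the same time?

Pablo in UTC: 10:50-12:10, 12:30-14:30, 15:05-17:00, 17:05-20:30 (subtract 2h to convert from UTC+2).
Diego in UTC: 08:15-18:50, 19:40-20:25 (add 3h to convert from UTC-3).
Hiro in UTC: 11:10-13:40, 16:45-19:45 (add 3h to convert from UTC-3).
Freya in UTC: 09:35-14:30, 17:20-19:50 (subtract 2h to convert from UTC+2).
Pablo ∩ Diego: 10:50-12:10, 12:30-14:30, 15:05-17:00, 17:05-18:50, 19:40-20:25.
Pablo ∩ Diego ∩ Hiro: 11:10-12:10, 12:30-13:40, 16:45-17:00, 17:05-18:50, 19:40-19:45.
Pablo ∩ Diego ∩ Hiro ∩ Freya: 11:10-12:10, 12:30-13:40, 17:20-18:50, 19:40-19:45.
Summing the common windows: 60 + 70 + 90 + 5 = 225 minutes.

225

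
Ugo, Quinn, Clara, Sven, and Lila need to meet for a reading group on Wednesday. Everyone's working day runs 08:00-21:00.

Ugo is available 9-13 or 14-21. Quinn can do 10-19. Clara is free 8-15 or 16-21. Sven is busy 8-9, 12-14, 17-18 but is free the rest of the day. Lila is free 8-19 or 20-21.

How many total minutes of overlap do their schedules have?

Ugo free: 09:00-13:00, 14:00-21:00.
Quinn free: 10:00-19:00.
Clara free: 08:00-15:00, 16:00-21:00.
Sven free: 09:00-12:00, 14:00-17:00, 18:00-21:00 (invert busy blocks within the working day).
Lila free: 08:00-19:00, 20:00-21:00.
Ugo ∩ Quinn: 10:00-13:00, 14:00-19:00.
Ugo ∩ Quinn ∩ Clara: 10:00-13:00, 14:00-15:00, 16:00-19:00.
Ugo ∩ Quinn ∩ Clara ∩ Sven: 10:00-12:00, 14:00-15:00, 16:00-17:00, 18:00-19:00.
Ugo ∩ Quinn ∩ Clara ∩ Sven ∩ Lila: 10:00-12:00, 14:00-15:00, 16:00-17:00, 18:00-19:00.
Summing the common windows: 120 + 60 + 60 + 60 = 300 minutes.

300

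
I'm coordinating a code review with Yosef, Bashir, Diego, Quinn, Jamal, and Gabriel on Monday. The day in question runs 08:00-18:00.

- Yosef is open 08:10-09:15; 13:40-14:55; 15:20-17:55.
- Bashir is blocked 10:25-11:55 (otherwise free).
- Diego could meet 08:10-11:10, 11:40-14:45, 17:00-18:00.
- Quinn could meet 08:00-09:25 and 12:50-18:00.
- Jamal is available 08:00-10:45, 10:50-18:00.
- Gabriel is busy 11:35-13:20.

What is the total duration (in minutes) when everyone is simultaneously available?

185

Yosef free: 08:10-09:15, 13:40-14:55, 15:20-17:55.
Bashir free: 08:00-10:25, 11:55-18:00 (invert busy blocks within the working day).
Diego free: 08:10-11:10, 11:40-14:45, 17:00-18:00.
Quinn free: 08:00-09:25, 12:50-18:00.
Jamal free: 08:00-10:45, 10:50-18:00.
Gabriel free: 08:00-11:35, 13:20-18:00 (invert busy blocks within the working day).
Yosef ∩ Bashir: 08:10-09:15, 13:40-14:55, 15:20-17:55.
Yosef ∩ Bashir ∩ Diego: 08:10-09:15, 13:40-14:45, 17:00-17:55.
Yosef ∩ Bashir ∩ Diego ∩ Quinn: 08:10-09:15, 13:40-14:45, 17:00-17:55.
Yosef ∩ Bashir ∩ Diego ∩ Quinn ∩ Jamal: 08:10-09:15, 13:40-14:45, 17:00-17:55.
Yosef ∩ Bashir ∩ Diego ∩ Quinn ∩ Jamal ∩ Gabriel: 08:10-09:15, 13:40-14:45, 17:00-17:55.
Summing the common windows: 65 + 65 + 55 = 185 minutes.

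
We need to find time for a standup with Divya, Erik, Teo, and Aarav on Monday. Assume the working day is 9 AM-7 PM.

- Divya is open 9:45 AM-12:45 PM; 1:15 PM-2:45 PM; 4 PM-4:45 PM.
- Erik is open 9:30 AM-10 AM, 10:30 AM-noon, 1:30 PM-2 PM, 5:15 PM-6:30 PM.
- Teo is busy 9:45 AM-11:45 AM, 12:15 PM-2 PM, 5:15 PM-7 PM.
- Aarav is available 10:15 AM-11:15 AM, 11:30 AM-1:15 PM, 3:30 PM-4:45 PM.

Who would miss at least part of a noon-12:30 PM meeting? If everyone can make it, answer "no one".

Divya free: 09:45-12:45, 13:15-14:45, 16:00-16:45.
Erik free: 09:30-10:00, 10:30-12:00, 13:30-14:00, 17:15-18:30.
Teo free: 09:00-09:45, 11:45-12:15, 14:00-17:15 (invert busy blocks within the working day).
Aarav free: 10:15-11:15, 11:30-13:15, 15:30-16:45.
Divya: free for 12:00-12:30. Erik: not fully free for 12:00-12:30. Teo: not fully free for 12:00-12:30. Aarav: free for 12:00-12:30.

Erik, Teo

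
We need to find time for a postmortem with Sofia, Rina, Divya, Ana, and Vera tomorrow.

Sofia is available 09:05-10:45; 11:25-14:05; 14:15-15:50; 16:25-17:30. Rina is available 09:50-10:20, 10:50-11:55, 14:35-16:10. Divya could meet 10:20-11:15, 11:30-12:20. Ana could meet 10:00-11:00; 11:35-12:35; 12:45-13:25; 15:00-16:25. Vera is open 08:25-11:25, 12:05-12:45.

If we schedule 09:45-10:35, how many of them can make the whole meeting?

2

Sofia and Vera can make the full 09:45-10:35 slot — that's 2.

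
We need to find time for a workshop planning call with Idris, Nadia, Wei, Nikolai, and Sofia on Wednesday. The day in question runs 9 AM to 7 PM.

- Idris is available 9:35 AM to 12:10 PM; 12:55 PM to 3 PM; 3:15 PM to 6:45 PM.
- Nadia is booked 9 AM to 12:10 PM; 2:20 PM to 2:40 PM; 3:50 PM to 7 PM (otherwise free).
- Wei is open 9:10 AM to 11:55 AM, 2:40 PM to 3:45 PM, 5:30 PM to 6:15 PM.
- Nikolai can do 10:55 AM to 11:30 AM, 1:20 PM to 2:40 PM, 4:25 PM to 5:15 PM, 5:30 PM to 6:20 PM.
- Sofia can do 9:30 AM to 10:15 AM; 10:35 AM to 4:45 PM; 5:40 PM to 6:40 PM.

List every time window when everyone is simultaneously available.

Idris free: 09:35-12:10, 12:55-15:00, 15:15-18:45.
Nadia free: 12:10-14:20, 14:40-15:50 (invert busy blocks within the working day).
Wei free: 09:10-11:55, 14:40-15:45, 17:30-18:15.
Nikolai free: 10:55-11:30, 13:20-14:40, 16:25-17:15, 17:30-18:20.
Sofia free: 09:30-10:15, 10:35-16:45, 17:40-18:40.
Idris ∩ Nadia: 12:55-14:20, 14:40-15:00, 15:15-15:50.
Idris ∩ Nadia ∩ Wei: 14:40-15:00, 15:15-15:45.
Idris ∩ Nadia ∩ Wei ∩ Nikolai: ∅.
Idris ∩ Nadia ∩ Wei ∩ Nikolai ∩ Sofia: ∅.
There is no time when everyone is free.

none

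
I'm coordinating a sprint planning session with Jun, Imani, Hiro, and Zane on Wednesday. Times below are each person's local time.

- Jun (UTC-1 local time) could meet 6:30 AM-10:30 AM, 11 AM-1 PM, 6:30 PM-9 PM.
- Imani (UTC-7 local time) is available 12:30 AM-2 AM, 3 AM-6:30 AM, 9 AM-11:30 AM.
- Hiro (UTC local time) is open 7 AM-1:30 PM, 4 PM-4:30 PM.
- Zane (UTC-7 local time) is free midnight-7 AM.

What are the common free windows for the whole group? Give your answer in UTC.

Jun in UTC: 07:30-11:30, 12:00-14:00, 19:30-22:00 (add 1h to convert from UTC-1).
Imani in UTC: 07:30-09:00, 10:00-13:30, 16:00-18:30 (add 7h to convert from UTC-7).
Hiro in UTC: 07:00-13:30, 16:00-16:30.
Zane in UTC: 07:00-14:00 (add 7h to convert from UTC-7).
Jun ∩ Imani: 07:30-09:00, 10:00-11:30, 12:00-13:30.
Jun ∩ Imani ∩ Hiro: 07:30-09:00, 10:00-11:30, 12:00-13:30.
Jun ∩ Imani ∩ Hiro ∩ Zane: 07:30-09:00, 10:00-11:30, 12:00-13:30.
Those are the intersection windows.

07:30-09:00, 10:00-11:30, 12:00-13:30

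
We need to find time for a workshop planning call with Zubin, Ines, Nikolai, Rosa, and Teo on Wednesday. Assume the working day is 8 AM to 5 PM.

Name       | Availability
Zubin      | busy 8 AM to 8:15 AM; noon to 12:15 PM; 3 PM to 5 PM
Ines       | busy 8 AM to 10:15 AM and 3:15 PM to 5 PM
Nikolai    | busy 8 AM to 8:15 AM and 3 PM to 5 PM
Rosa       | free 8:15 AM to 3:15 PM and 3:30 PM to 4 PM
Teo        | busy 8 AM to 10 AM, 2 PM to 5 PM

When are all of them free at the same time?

10:15-12:00, 12:15-14:00

Zubin free: 08:15-12:00, 12:15-15:00 (invert busy blocks within the working day).
Ines free: 10:15-15:15 (invert busy blocks within the working day).
Nikolai free: 08:15-15:00 (invert busy blocks within the working day).
Rosa free: 08:15-15:15, 15:30-16:00.
Teo free: 10:00-14:00 (invert busy blocks within the working day).
Zubin ∩ Ines: 10:15-12:00, 12:15-15:00.
Zubin ∩ Ines ∩ Nikolai: 10:15-12:00, 12:15-15:00.
Zubin ∩ Ines ∩ Nikolai ∩ Rosa: 10:15-12:00, 12:15-15:00.
Zubin ∩ Ines ∩ Nikolai ∩ Rosa ∩ Teo: 10:15-12:00, 12:15-14:00.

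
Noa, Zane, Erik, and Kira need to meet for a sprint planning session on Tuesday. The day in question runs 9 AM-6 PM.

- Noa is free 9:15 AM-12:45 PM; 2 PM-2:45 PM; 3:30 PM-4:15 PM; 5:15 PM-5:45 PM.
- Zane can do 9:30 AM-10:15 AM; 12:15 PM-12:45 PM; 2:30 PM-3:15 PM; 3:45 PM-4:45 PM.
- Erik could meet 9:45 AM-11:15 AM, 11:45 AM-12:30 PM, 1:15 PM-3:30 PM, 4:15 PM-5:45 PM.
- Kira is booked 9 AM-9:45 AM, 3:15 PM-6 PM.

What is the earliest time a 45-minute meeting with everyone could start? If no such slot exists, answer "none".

none

Noa free: 09:15-12:45, 14:00-14:45, 15:30-16:15, 17:15-17:45.
Zane free: 09:30-10:15, 12:15-12:45, 14:30-15:15, 15:45-16:45.
Erik free: 09:45-11:15, 11:45-12:30, 13:15-15:30, 16:15-17:45.
Kira free: 09:45-15:15 (invert busy blocks within the working day).
Noa ∩ Zane: 09:30-10:15, 12:15-12:45, 14:30-14:45, 15:45-16:15.
Noa ∩ Zane ∩ Erik: 09:45-10:15, 12:15-12:30, 14:30-14:45.
Noa ∩ Zane ∩ Erik ∩ Kira: 09:45-10:15, 12:15-12:30, 14:30-14:45.
So the common availability across everyone is 09:45-10:15, 12:15-12:30, 14:30-14:45.
No common window is at least 45 minutes long.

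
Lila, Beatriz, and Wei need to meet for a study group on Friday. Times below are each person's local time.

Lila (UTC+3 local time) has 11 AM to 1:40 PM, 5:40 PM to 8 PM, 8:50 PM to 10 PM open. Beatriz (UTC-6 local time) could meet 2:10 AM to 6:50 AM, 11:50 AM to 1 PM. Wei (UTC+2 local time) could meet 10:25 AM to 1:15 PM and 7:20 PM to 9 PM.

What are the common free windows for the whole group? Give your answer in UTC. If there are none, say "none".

08:25-10:40, 17:50-19:00

Lila in UTC: 08:00-10:40, 14:40-17:00, 17:50-19:00 (subtract 3h to convert from UTC+3).
Beatriz in UTC: 08:10-12:50, 17:50-19:00 (add 6h to convert from UTC-6).
Wei in UTC: 08:25-11:15, 17:20-19:00 (subtract 2h to convert from UTC+2).
Lila ∩ Beatriz: 08:10-10:40, 17:50-19:00.
Lila ∩ Beatriz ∩ Wei: 08:25-10:40, 17:50-19:00.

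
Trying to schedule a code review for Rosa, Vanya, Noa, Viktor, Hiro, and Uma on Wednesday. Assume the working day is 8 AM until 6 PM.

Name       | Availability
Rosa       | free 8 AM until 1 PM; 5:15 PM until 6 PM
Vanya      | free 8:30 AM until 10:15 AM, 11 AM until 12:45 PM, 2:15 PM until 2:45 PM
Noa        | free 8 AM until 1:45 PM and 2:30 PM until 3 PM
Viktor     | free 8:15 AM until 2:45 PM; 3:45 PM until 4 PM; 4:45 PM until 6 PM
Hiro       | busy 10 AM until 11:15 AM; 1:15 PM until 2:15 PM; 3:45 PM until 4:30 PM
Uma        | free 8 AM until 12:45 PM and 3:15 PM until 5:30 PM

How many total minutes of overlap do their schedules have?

180

Rosa free: 08:00-13:00, 17:15-18:00.
Vanya free: 08:30-10:15, 11:00-12:45, 14:15-14:45.
Noa free: 08:00-13:45, 14:30-15:00.
Viktor free: 08:15-14:45, 15:45-16:00, 16:45-18:00.
Hiro free: 08:00-10:00, 11:15-13:15, 14:15-15:45, 16:30-18:00 (invert busy blocks within the working day).
Uma free: 08:00-12:45, 15:15-17:30.
Rosa ∩ Vanya: 08:30-10:15, 11:00-12:45.
Rosa ∩ Vanya ∩ Noa: 08:30-10:15, 11:00-12:45.
Rosa ∩ Vanya ∩ Noa ∩ Viktor: 08:30-10:15, 11:00-12:45.
Rosa ∩ Vanya ∩ Noa ∩ Viktor ∩ Hiro: 08:30-10:00, 11:15-12:45.
Rosa ∩ Vanya ∩ Noa ∩ Viktor ∩ Hiro ∩ Uma: 08:30-10:00, 11:15-12:45.
Summing the common windows: 90 + 90 = 180 minutes.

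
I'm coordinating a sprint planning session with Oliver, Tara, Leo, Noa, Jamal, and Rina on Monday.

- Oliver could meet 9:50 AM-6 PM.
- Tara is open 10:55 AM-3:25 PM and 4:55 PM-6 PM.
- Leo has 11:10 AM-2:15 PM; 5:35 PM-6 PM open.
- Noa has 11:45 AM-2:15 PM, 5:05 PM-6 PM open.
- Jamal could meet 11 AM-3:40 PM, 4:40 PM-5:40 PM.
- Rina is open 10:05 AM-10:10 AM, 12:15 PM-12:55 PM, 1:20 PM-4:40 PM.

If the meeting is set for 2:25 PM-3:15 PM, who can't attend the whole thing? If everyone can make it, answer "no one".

Leo, Noa

Oliver: free for 14:25-15:15. Tara: free for 14:25-15:15. Leo: not fully free for 14:25-15:15. Noa: not fully free for 14:25-15:15. Jamal: free for 14:25-15:15. Rina: free for 14:25-15:15.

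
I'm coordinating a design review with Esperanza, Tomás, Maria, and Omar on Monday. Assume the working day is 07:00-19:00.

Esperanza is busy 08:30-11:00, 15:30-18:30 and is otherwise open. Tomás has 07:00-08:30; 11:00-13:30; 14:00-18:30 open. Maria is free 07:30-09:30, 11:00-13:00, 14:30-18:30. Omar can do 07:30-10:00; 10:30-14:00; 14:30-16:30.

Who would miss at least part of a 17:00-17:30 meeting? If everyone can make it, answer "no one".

Esperanza, Omar

Esperanza free: 07:00-08:30, 11:00-15:30, 18:30-19:00 (invert busy blocks within the working day).
Tomás free: 07:00-08:30, 11:00-13:30, 14:00-18:30.
Maria free: 07:30-09:30, 11:00-13:00, 14:30-18:30.
Omar free: 07:30-10:00, 10:30-14:00, 14:30-16:30.
Esperanza: not fully free for 17:00-17:30. Tomás: free for 17:00-17:30. Maria: free for 17:00-17:30. Omar: not fully free for 17:00-17:30.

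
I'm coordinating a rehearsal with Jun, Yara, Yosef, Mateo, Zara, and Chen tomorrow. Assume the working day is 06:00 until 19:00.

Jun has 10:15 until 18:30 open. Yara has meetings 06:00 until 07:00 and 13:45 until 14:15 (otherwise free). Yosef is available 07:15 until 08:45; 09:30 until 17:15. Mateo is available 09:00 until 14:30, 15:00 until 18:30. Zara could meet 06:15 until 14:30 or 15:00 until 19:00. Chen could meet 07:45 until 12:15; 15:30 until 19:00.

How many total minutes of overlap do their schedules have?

225

Jun free: 10:15-18:30.
Yara free: 07:00-13:45, 14:15-19:00 (invert busy blocks within the working day).
Yosef free: 07:15-08:45, 09:30-17:15.
Mateo free: 09:00-14:30, 15:00-18:30.
Zara free: 06:15-14:30, 15:00-19:00.
Chen free: 07:45-12:15, 15:30-19:00.
Jun ∩ Yara: 10:15-13:45, 14:15-18:30.
Jun ∩ Yara ∩ Yosef: 10:15-13:45, 14:15-17:15.
Jun ∩ Yara ∩ Yosef ∩ Mateo: 10:15-13:45, 14:15-14:30, 15:00-17:15.
Jun ∩ Yara ∩ Yosef ∩ Mateo ∩ Zara: 10:15-13:45, 14:15-14:30, 15:00-17:15.
Jun ∩ Yara ∩ Yosef ∩ Mateo ∩ Zara ∩ Chen: 10:15-12:15, 15:30-17:15.
Summing the common windows: 120 + 105 = 225 minutes.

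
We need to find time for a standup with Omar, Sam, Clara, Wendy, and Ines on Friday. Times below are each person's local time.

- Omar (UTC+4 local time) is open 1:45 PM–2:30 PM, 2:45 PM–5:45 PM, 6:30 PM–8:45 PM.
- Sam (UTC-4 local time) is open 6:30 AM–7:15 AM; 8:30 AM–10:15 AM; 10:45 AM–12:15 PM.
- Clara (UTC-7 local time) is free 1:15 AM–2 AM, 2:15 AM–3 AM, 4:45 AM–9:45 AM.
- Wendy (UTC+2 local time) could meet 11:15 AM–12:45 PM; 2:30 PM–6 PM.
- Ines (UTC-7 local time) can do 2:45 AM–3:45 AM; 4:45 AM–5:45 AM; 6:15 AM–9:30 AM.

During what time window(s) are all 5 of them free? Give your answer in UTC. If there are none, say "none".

12:30-12:45, 13:15-13:45, 14:45-16:00

Omar in UTC: 09:45-10:30, 10:45-13:45, 14:30-16:45 (subtract 4h to convert from UTC+4).
Sam in UTC: 10:30-11:15, 12:30-14:15, 14:45-16:15 (add 4h to convert from UTC-4).
Clara in UTC: 08:15-09:00, 09:15-10:00, 11:45-16:45 (add 7h to convert from UTC-7).
Wendy in UTC: 09:15-10:45, 12:30-16:00 (subtract 2h to convert from UTC+2).
Ines in UTC: 09:45-10:45, 11:45-12:45, 13:15-16:30 (add 7h to convert from UTC-7).
Omar ∩ Sam: 10:45-11:15, 12:30-13:45, 14:45-16:15.
Omar ∩ Sam ∩ Clara: 12:30-13:45, 14:45-16:15.
Omar ∩ Sam ∩ Clara ∩ Wendy: 12:30-13:45, 14:45-16:00.
Omar ∩ Sam ∩ Clara ∩ Wendy ∩ Ines: 12:30-12:45, 13:15-13:45, 14:45-16:00.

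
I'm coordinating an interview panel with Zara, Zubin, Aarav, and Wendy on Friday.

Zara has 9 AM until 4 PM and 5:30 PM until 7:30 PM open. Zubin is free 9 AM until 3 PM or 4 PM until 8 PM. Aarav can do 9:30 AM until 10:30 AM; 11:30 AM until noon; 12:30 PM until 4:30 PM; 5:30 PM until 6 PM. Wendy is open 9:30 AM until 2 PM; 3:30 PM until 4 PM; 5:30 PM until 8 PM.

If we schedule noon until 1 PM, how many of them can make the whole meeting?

Zara, Zubin, and Wendy can make the full 12:00-13:00 slot — that's 3.

3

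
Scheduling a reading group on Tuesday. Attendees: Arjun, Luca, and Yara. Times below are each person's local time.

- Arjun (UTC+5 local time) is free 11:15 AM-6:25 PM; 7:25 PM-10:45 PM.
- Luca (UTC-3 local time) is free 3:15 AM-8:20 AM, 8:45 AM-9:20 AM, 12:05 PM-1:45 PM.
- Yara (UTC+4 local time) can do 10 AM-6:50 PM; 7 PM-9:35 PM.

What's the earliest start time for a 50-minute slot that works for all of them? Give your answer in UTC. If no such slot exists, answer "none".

06:15

Arjun in UTC: 06:15-13:25, 14:25-17:45 (subtract 5h to convert from UTC+5).
Luca in UTC: 06:15-11:20, 11:45-12:20, 15:05-16:45 (add 3h to convert from UTC-3).
Yara in UTC: 06:00-14:50, 15:00-17:35 (subtract 4h to convert from UTC+4).
Arjun ∩ Luca: 06:15-11:20, 11:45-12:20, 15:05-16:45.
Arjun ∩ Luca ∩ Yara: 06:15-11:20, 11:45-12:20, 15:05-16:45.
The first common window of at least 50 minutes is 06:15-11:20, so the earliest start is 06:15.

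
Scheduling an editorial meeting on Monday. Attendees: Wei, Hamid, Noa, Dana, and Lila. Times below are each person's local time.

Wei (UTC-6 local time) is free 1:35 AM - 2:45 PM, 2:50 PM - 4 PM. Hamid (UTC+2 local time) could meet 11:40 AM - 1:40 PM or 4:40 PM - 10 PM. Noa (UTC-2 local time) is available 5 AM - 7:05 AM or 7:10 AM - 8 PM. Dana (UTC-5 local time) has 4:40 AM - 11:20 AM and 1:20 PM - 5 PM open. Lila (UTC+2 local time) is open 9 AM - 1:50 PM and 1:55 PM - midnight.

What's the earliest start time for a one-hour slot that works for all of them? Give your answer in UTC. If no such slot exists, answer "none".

Wei in UTC: 07:35-20:45, 20:50-22:00 (add 6h to convert from UTC-6).
Hamid in UTC: 09:40-11:40, 14:40-20:00 (subtract 2h to convert from UTC+2).
Noa in UTC: 07:00-09:05, 09:10-22:00 (add 2h to convert from UTC-2).
Dana in UTC: 09:40-16:20, 18:20-22:00 (add 5h to convert from UTC-5).
Lila in UTC: 07:00-11:50, 11:55-22:00 (subtract 2h to convert from UTC+2).
Wei ∩ Hamid: 09:40-11:40, 14:40-20:00.
Wei ∩ Hamid ∩ Noa: 09:40-11:40, 14:40-20:00.
Wei ∩ Hamid ∩ Noa ∩ Dana: 09:40-11:40, 14:40-16:20, 18:20-20:00.
Wei ∩ Hamid ∩ Noa ∩ Dana ∩ Lila: 09:40-11:40, 14:40-16:20, 18:20-20:00.
So the common availability across everyone is 09:40-11:40, 14:40-16:20, 18:20-20:00.
The first common window of at least 60 minutes is 09:40-11:40, so the earliest start is 09:40.

09:40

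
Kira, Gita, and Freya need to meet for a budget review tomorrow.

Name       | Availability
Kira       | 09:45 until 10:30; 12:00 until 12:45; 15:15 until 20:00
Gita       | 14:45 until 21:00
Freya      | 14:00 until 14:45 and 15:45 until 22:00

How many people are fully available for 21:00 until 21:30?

Freya can make the full 21:00-21:30 slot — that's 1.

1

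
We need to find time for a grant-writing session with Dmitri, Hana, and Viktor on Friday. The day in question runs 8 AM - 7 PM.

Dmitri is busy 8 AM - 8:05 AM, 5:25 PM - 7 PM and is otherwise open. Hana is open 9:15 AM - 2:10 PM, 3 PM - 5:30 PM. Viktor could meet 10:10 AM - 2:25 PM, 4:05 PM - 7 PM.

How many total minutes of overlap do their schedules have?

320

Dmitri free: 08:05-17:25 (invert busy blocks within the working day).
Hana free: 09:15-14:10, 15:00-17:30.
Viktor free: 10:10-14:25, 16:05-19:00.
Dmitri ∩ Hana: 09:15-14:10, 15:00-17:25.
Dmitri ∩ Hana ∩ Viktor: 10:10-14:10, 16:05-17:25.
So the common availability across everyone is 10:10-14:10, 16:05-17:25.
Summing the common windows: 240 + 80 = 320 minutes.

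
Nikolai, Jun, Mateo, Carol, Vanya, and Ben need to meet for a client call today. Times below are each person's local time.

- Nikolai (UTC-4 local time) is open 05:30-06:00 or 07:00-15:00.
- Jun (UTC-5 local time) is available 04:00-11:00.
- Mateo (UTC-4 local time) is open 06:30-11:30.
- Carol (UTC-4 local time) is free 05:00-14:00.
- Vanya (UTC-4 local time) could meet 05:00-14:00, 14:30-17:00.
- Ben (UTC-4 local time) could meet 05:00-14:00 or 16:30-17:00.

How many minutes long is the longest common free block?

270

Nikolai in UTC: 09:30-10:00, 11:00-19:00 (add 4h to convert from UTC-4).
Jun in UTC: 09:00-16:00 (add 5h to convert from UTC-5).
Mateo in UTC: 10:30-15:30 (add 4h to convert from UTC-4).
Carol in UTC: 09:00-18:00 (add 4h to convert from UTC-4).
Vanya in UTC: 09:00-18:00, 18:30-21:00 (add 4h to convert from UTC-4).
Ben in UTC: 09:00-18:00, 20:30-21:00 (add 4h to convert from UTC-4).
Nikolai ∩ Jun: 09:30-10:00, 11:00-16:00.
Nikolai ∩ Jun ∩ Mateo: 11:00-15:30.
Nikolai ∩ Jun ∩ Mateo ∩ Carol: 11:00-15:30.
Nikolai ∩ Jun ∩ Mateo ∩ Carol ∩ Vanya: 11:00-15:30.
Nikolai ∩ Jun ∩ Mateo ∩ Carol ∩ Vanya ∩ Ben: 11:00-15:30.
Those are the intersection windows.
The longest is 11:00-15:30 at 270 minutes.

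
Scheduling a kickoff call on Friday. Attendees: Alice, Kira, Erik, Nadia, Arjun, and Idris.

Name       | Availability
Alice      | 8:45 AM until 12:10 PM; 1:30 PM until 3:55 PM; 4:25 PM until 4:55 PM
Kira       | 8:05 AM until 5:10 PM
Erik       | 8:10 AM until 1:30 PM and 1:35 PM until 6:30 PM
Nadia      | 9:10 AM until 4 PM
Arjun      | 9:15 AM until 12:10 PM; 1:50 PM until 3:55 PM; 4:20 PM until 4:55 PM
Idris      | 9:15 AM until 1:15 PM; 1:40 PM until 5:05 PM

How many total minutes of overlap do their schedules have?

Alice ∩ Kira: 08:45-12:10, 13:30-15:55, 16:25-16:55.
Alice ∩ Kira ∩ Erik: 08:45-12:10, 13:35-15:55, 16:25-16:55.
Alice ∩ Kira ∩ Erik ∩ Nadia: 09:10-12:10, 13:35-15:55.
Alice ∩ Kira ∩ Erik ∩ Nadia ∩ Arjun: 09:15-12:10, 13:50-15:55.
Alice ∩ Kira ∩ Erik ∩ Nadia ∩ Arjun ∩ Idris: 09:15-12:10, 13:50-15:55.
Summing the common windows: 175 + 125 = 300 minutes.

300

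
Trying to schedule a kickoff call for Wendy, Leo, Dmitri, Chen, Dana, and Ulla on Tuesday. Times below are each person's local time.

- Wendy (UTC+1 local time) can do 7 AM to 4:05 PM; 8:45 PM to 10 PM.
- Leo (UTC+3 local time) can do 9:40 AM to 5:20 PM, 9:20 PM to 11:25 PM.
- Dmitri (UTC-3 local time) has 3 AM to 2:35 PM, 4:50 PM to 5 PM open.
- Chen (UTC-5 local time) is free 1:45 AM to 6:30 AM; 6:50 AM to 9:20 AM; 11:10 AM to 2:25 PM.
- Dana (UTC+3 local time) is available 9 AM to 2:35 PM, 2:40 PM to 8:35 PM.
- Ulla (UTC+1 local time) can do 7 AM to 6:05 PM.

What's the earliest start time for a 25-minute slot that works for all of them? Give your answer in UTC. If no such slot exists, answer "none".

06:45

Wendy in UTC: 06:00-15:05, 19:45-21:00 (subtract 1h to convert from UTC+1).
Leo in UTC: 06:40-14:20, 18:20-20:25 (subtract 3h to convert from UTC+3).
Dmitri in UTC: 06:00-17:35, 19:50-20:00 (add 3h to convert from UTC-3).
Chen in UTC: 06:45-11:30, 11:50-14:20, 16:10-19:25 (add 5h to convert from UTC-5).
Dana in UTC: 06:00-11:35, 11:40-17:35 (subtract 3h to convert from UTC+3).
Ulla in UTC: 06:00-17:05 (subtract 1h to convert from UTC+1).
Wendy ∩ Leo: 06:40-14:20, 19:45-20:25.
Wendy ∩ Leo ∩ Dmitri: 06:40-14:20, 19:50-20:00.
Wendy ∩ Leo ∩ Dmitri ∩ Chen: 06:45-11:30, 11:50-14:20.
Wendy ∩ Leo ∩ Dmitri ∩ Chen ∩ Dana: 06:45-11:30, 11:50-14:20.
Wendy ∩ Leo ∩ Dmitri ∩ Chen ∩ Dana ∩ Ulla: 06:45-11:30, 11:50-14:20.
The first common window of at least 25 minutes is 06:45-11:30, so the earliest start is 06:45.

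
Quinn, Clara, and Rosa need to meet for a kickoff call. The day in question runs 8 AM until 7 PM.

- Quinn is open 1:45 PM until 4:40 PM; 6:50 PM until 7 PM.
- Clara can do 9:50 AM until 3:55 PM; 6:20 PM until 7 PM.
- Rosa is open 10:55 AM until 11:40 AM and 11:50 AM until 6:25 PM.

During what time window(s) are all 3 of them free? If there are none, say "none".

13:45-15:55

Quinn ∩ Clara: 13:45-15:55, 18:50-19:00.
Quinn ∩ Clara ∩ Rosa: 13:45-15:55.
So the common availability across everyone is 13:45-15:55.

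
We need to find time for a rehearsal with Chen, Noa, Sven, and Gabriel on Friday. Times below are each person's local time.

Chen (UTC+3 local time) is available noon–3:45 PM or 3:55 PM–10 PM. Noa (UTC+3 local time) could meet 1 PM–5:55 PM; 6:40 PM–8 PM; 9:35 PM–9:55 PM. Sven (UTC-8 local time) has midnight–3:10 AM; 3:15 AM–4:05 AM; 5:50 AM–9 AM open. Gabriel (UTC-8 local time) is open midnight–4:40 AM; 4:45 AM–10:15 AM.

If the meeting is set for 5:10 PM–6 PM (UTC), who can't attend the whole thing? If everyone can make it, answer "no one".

Chen in UTC: 09:00-12:45, 12:55-19:00 (subtract 3h to convert from UTC+3).
Noa in UTC: 10:00-14:55, 15:40-17:00, 18:35-18:55 (subtract 3h to convert from UTC+3).
Sven in UTC: 08:00-11:10, 11:15-12:05, 13:50-17:00 (add 8h to convert from UTC-8).
Gabriel in UTC: 08:00-12:40, 12:45-18:15 (add 8h to convert from UTC-8).
Chen: free for 17:10-18:00. Noa: not fully free for 17:10-18:00. Sven: not fully free for 17:10-18:00. Gabriel: free for 17:10-18:00.

Noa, Sven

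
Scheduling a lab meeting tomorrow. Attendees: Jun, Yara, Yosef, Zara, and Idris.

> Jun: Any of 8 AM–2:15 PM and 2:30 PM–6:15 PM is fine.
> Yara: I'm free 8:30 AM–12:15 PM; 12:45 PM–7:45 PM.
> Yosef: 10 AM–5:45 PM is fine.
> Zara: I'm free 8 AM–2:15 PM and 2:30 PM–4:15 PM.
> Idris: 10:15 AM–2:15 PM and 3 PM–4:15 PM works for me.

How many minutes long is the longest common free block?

120

Jun ∩ Yara: 08:30-12:15, 12:45-14:15, 14:30-18:15.
Jun ∩ Yara ∩ Yosef: 10:00-12:15, 12:45-14:15, 14:30-17:45.
Jun ∩ Yara ∩ Yosef ∩ Zara: 10:00-12:15, 12:45-14:15, 14:30-16:15.
Jun ∩ Yara ∩ Yosef ∩ Zara ∩ Idris: 10:15-12:15, 12:45-14:15, 15:00-16:15.
The longest is 10:15-12:15 at 120 minutes.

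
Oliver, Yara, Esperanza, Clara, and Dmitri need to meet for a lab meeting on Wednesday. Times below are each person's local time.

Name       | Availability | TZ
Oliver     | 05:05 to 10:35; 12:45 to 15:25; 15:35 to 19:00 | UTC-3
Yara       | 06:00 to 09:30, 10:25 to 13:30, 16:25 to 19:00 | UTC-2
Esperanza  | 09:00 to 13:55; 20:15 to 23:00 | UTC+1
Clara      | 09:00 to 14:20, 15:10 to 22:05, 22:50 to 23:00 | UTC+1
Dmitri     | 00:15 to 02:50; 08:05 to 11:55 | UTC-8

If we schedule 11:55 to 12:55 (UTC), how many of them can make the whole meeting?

3

Oliver in UTC: 08:05-13:35, 15:45-18:25, 18:35-22:00 (add 3h to convert from UTC-3).
Yara in UTC: 08:00-11:30, 12:25-15:30, 18:25-21:00 (add 2h to convert from UTC-2).
Esperanza in UTC: 08:00-12:55, 19:15-22:00 (subtract 1h to convert from UTC+1).
Clara in UTC: 08:00-13:20, 14:10-21:05, 21:50-22:00 (subtract 1h to convert from UTC+1).
Dmitri in UTC: 08:15-10:50, 16:05-19:55 (add 8h to convert from UTC-8).
Oliver, Esperanza, and Clara can make the full 11:55-12:55 slot — that's 3.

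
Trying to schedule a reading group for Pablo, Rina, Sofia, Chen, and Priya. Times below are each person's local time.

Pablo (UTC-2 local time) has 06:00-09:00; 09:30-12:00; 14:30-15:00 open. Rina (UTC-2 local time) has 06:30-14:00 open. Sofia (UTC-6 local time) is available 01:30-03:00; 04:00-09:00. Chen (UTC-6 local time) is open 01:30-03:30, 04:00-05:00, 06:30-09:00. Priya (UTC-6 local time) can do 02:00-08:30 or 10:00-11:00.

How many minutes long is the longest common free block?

90

Pablo in UTC: 08:00-11:00, 11:30-14:00, 16:30-17:00 (add 2h to convert from UTC-2).
Rina in UTC: 08:30-16:00 (add 2h to convert from UTC-2).
Sofia in UTC: 07:30-09:00, 10:00-15:00 (add 6h to convert from UTC-6).
Chen in UTC: 07:30-09:30, 10:00-11:00, 12:30-15:00 (add 6h to convert from UTC-6).
Priya in UTC: 08:00-14:30, 16:00-17:00 (add 6h to convert from UTC-6).
Pablo ∩ Rina: 08:30-11:00, 11:30-14:00.
Pablo ∩ Rina ∩ Sofia: 08:30-09:00, 10:00-11:00, 11:30-14:00.
Pablo ∩ Rina ∩ Sofia ∩ Chen: 08:30-09:00, 10:00-11:00, 12:30-14:00.
Pablo ∩ Rina ∩ Sofia ∩ Chen ∩ Priya: 08:30-09:00, 10:00-11:00, 12:30-14:00.
The longest is 12:30-14:00 at 90 minutes.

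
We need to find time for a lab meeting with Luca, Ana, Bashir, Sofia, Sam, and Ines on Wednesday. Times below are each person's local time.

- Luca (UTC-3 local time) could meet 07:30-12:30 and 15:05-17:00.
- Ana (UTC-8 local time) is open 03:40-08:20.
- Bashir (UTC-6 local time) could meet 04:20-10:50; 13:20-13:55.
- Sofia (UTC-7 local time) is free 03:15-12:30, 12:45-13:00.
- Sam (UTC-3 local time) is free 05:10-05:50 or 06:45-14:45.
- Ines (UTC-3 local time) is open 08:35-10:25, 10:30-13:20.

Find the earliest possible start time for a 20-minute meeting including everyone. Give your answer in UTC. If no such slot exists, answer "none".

Luca in UTC: 10:30-15:30, 18:05-20:00 (add 3h to convert from UTC-3).
Ana in UTC: 11:40-16:20 (add 8h to convert from UTC-8).
Bashir in UTC: 10:20-16:50, 19:20-19:55 (add 6h to convert from UTC-6).
Sofia in UTC: 10:15-19:30, 19:45-20:00 (add 7h to convert from UTC-7).
Sam in UTC: 08:10-08:50, 09:45-17:45 (add 3h to convert from UTC-3).
Ines in UTC: 11:35-13:25, 13:30-16:20 (add 3h to convert from UTC-3).
Luca ∩ Ana: 11:40-15:30.
Luca ∩ Ana ∩ Bashir: 11:40-15:30.
Luca ∩ Ana ∩ Bashir ∩ Sofia: 11:40-15:30.
Luca ∩ Ana ∩ Bashir ∩ Sofia ∩ Sam: 11:40-15:30.
Luca ∩ Ana ∩ Bashir ∩ Sofia ∩ Sam ∩ Ines: 11:40-13:25, 13:30-15:30.
The first common window of at least 20 minutes is 11:40-13:25, so the earliest start is 11:40.

11:40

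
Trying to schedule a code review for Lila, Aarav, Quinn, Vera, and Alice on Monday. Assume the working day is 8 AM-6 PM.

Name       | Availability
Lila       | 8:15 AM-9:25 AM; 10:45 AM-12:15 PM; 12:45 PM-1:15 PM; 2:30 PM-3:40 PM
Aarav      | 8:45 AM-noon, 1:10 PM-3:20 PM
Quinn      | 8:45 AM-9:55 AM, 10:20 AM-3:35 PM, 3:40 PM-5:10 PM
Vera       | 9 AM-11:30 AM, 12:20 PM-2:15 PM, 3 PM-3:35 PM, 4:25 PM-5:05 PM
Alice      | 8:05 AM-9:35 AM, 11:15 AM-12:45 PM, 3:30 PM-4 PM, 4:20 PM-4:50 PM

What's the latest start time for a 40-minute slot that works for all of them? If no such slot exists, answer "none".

Lila ∩ Aarav: 08:45-09:25, 10:45-12:00, 13:10-13:15, 14:30-15:20.
Lila ∩ Aarav ∩ Quinn: 08:45-09:25, 10:45-12:00, 13:10-13:15, 14:30-15:20.
Lila ∩ Aarav ∩ Quinn ∩ Vera: 09:00-09:25, 10:45-11:30, 13:10-13:15, 15:00-15:20.
Lila ∩ Aarav ∩ Quinn ∩ Vera ∩ Alice: 09:00-09:25, 11:15-11:30.
Those are the intersection windows.
No common window is at least 40 minutes long.

none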